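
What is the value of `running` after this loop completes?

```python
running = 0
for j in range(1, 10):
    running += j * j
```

Sum of squares 1² to 9² = 285
`running` takes the values: 0 → 1 → 5 → 14 → 30 → 55 → 91 → 140 → 204 → 285

Answer: 285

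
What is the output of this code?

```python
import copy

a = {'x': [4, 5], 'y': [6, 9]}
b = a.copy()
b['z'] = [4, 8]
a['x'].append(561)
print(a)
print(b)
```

Key concept: shallow copy of dict with mutable values.
Step by step:
`a = {'x': [4, 5], 'y': [6, 9]}` → a = {'x': [4, 5], 'y': [6, 9]}
`b = a.copy()` → b = {'x': [4, 5], 'y': [6, 9]}
`b['z'] = [4, 8]` → b = {'x': [4, 5], 'y': [6, 9], 'z': [4, 8]}
`a['x'].append(561)` → a = {'x': [4, 5, 561], 'y': [6, 9]}; b = {'x': [4, 5, 561], 'y': [6, 9], 'z': [4, 8]}
`print(a)` → prints {'x': [4, 5, 561], 'y': [6, 9]}
`print(b)` → prints {'x': [4, 5, 561], 'y': [6, 9], 'z': [4, 8]}

Answer:
{'x': [4, 5, 561], 'y': [6, 9]}
{'x': [4, 5, 561], 'y': [6, 9], 'z': [4, 8]}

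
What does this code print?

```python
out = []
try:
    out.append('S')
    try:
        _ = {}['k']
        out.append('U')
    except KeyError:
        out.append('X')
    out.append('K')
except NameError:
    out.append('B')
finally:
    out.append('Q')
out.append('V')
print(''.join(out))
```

Execution trace: 'S' (try body) → 'X' (inner except KeyError) → 'K' (try body, no exception) → 'Q' (finally) → 'V' (after the try/except). Output: SXKQV

Answer: SXKQV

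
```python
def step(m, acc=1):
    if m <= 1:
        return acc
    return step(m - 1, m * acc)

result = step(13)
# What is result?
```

Accumulator trace (n, acc): (13, 1) -> (12, 13) -> (11, 156) -> (10, 1716) -> (9, 17160) -> (8, 154440) -> (7, 1235520) -> (6, 8648640) -> (5, 51891840) -> (4, 259459200) -> (3, 1037836800) -> (2, 3113510400) -> (1, 6227020800) -> return 6227020800

Answer: 6227020800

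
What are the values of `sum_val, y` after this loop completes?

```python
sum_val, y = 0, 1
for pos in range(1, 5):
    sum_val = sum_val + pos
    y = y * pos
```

Sum and factorial of 1 to 4
`sum_val, y` takes the values: (0, 1) → (1, 1) → (3, 1) → (3, 2) → (6, 2) → (6, 6) → (10, 6) → (10, 24)

Answer: 10, 24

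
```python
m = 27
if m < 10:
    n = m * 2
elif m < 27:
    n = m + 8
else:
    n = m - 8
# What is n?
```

Trace:
`m = 27` → m = 27
`if m < 10: ...` → m < 10 is False, m < 27 is False, take else branch → n = 19
So n = 19

Answer: 19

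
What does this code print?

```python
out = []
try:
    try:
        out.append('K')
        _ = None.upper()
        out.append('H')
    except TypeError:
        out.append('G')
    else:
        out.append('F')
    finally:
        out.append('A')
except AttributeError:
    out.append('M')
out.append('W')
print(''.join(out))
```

Execution trace: 'K' (try body) → 'A' (finally) → 'M' (outer except AttributeError) → 'W' (after the try/except). Output: KAMW

Answer: KAMW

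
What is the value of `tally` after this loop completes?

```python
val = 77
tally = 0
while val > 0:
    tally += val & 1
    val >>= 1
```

Count set bits in 77 (binary: 0b1001101)
`tally` takes the values: 0 → 1 → 2 → 3 → 4

Answer: 4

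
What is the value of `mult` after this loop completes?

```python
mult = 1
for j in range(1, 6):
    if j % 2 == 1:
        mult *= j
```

Product of odd numbers 1 to 5
`mult` takes the values: 1 → 3 → 15

Answer: 15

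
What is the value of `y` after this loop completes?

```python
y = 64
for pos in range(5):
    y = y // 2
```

Halve 5 times: 64 // 2^5 = 2
`y` takes the values: 64 → 32 → 16 → 8 → 4 → 2

Answer: 2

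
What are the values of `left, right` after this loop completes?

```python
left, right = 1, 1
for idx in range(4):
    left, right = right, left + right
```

Fibonacci: after 4 iterations
`left, right` takes the values: (1, 1) → (1, 2) → (2, 3) → (3, 5) → (5, 8)

Answer: 5, 8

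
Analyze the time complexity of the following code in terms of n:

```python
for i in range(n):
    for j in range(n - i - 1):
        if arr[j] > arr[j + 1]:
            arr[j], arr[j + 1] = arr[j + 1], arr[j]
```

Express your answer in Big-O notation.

This is Bubble sort. Time complexity: O(n²).

Answer: O(n²)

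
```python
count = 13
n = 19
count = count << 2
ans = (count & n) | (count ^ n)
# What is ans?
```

Trace:
`count = 13` → count = 13
`n = 19` → n = 19
`count = count << 2` → count = 52
`ans = (count & n) | (count ^ n)` → ans = 55
So ans = 55

Answer: 55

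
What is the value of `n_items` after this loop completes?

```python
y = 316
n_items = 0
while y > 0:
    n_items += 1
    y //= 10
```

Count digits by repeated division by 10
`n_items` takes the values: 0 → 1 → 2 → 3

Answer: 3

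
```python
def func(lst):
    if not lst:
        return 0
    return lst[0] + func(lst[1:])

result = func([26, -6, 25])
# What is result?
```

26 + (-6) + 25 + 0 = 45

Answer: 45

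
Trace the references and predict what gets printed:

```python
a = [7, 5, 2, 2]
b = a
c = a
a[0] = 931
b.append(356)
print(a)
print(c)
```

Key concept: multiple aliases.
Step by step:
`a = [7, 5, 2, 2]` → a = [7, 5, 2, 2]
`b = a` → b = [7, 5, 2, 2] (same object as a)
`c = a` → c = [7, 5, 2, 2] (same object as a, b)
`a[0] = 931` → a = [931, 5, 2, 2] (same object as b, c); b = [931, 5, 2, 2] (same object as a, c); c = [931, 5, 2, 2] (same object as a, b)
`b.append(356)` → a = [931, 5, 2, 2, 356] (same object as b, c); b = [931, 5, 2, 2, 356] (same object as a, c); c = [931, 5, 2, 2, 356] (same object as a, b)
`print(a)` → prints [931, 5, 2, 2, 356]
`print(c)` → prints [931, 5, 2, 2, 356]

Answer:
[931, 5, 2, 2, 356]
[931, 5, 2, 2, 356]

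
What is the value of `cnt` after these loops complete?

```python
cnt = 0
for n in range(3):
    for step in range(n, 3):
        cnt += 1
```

Upper triangle: 3 + 2 + ... + 1
`cnt` takes the values: 0 → 1 → 2 → 3 → 4 → 5 → 6

Answer: 6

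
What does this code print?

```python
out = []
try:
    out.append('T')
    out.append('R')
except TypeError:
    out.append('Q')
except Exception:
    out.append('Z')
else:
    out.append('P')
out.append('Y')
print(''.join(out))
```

Execution trace: 'T' (try body) → 'R' (try body, no exception) → 'P' (else) → 'Y' (after the try/except). Output: TRPY

Answer: TRPY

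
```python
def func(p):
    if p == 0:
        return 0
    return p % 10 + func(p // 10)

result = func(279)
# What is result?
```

Sum of digits of 279: 9 + 7 + 2 = 18

Answer: 18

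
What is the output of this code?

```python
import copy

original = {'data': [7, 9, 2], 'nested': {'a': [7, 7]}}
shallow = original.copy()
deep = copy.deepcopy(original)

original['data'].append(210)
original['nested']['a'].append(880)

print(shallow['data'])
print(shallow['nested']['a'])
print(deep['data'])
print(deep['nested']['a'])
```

Key concept: comparing shallow vs deep copy.
Step by step:
`original = {'data': [7, 9, 2], 'nested': {'a': [7, 7]}}` → original = {'data': [7, 9, 2], 'nested': {'a': [7, 7]}}
`shallow = original.copy()` → shallow = {'data': [7, 9, 2], 'nested': {'a': [7, 7]}}
`deep = copy.deepcopy(original)` → deep = {'data': [7, 9, 2], 'nested': {'a': [7, 7]}}
`original['data'].append(210)` → original = {'data': [7, 9, 2, 210], 'nested': {'a': [7, 7]}}; shallow = {'data': [7, 9, 2, 210], 'nested': {'a': [7, 7]}}
`original['nested']['a'].append(880)` → original = {'data': [7, 9, 2, 210], 'nested': {'a': [7, 7, 880]}}; shallow = {'data': [7, 9, 2, 210], 'nested': {'a': [7, 7, 880]}}
`print(shallow['data'])` → prints [7, 9, 2, 210]
`print(shallow['nested']['a'])` → prints [7, 7, 880]
`print(deep['data'])` → prints [7, 9, 2]
`print(deep['nested']['a'])` → prints [7, 7]

Answer:
[7, 9, 2, 210]
[7, 7, 880]
[7, 9, 2]
[7, 7]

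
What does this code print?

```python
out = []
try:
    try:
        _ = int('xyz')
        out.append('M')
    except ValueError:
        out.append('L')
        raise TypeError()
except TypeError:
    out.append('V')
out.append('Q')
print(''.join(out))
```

Execution trace: 'L' (inner except ValueError) → 'V' (outer except TypeError) → 'Q' (after the try/except). Output: LVQ

Answer: LVQ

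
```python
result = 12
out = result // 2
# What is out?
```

Trace:
`result = 12` → result = 12
`out = result // 2` → out = 6
So out = 6

Answer: 6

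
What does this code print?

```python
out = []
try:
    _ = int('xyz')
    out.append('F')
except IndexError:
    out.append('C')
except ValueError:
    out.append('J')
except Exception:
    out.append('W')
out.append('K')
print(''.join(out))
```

Execution trace: 'J' (except ValueError) → 'K' (after the try/except). Output: JK

Answer: JK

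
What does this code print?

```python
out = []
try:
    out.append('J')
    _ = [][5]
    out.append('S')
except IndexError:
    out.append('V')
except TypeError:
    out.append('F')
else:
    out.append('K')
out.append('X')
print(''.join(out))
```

Execution trace: 'J' (try body) → 'V' (except IndexError) → 'X' (after the try/except). Output: JVX

Answer: JVX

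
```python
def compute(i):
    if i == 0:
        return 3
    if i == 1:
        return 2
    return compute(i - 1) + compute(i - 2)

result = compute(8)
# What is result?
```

Build up from base cases: compute(0)=3, compute(1)=2, compute(2)=5, compute(3)=7, compute(4)=12, compute(5)=19, compute(6)=31, ..., compute(8)=81

Answer: 81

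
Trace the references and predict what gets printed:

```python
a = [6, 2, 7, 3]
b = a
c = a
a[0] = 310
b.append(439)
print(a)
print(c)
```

Key concept: multiple aliases.
Step by step:
`a = [6, 2, 7, 3]` → a = [6, 2, 7, 3]
`b = a` → b = [6, 2, 7, 3] (same object as a)
`c = a` → c = [6, 2, 7, 3] (same object as a, b)
`a[0] = 310` → a = [310, 2, 7, 3] (same object as b, c); b = [310, 2, 7, 3] (same object as a, c); c = [310, 2, 7, 3] (same object as a, b)
`b.append(439)` → a = [310, 2, 7, 3, 439] (same object as b, c); b = [310, 2, 7, 3, 439] (same object as a, c); c = [310, 2, 7, 3, 439] (same object as a, b)
`print(a)` → prints [310, 2, 7, 3, 439]
`print(c)` → prints [310, 2, 7, 3, 439]

Answer:
[310, 2, 7, 3, 439]
[310, 2, 7, 3, 439]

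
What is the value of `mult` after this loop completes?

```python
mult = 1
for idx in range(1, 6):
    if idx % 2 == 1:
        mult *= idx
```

Product of odd numbers 1 to 5
`mult` takes the values: 1 → 3 → 15

Answer: 15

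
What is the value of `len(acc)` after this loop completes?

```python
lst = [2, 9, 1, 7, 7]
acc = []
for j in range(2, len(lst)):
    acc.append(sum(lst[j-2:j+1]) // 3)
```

Number of 3-element averages
`acc` takes the values: [] → [4] → [4, 5] → [4, 5, 5]
So `len(acc)` = 3

Answer: 3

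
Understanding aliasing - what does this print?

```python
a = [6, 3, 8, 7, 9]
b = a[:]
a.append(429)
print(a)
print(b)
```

Key concept: slice [:] creates copy.
Step by step:
`a = [6, 3, 8, 7, 9]` → a = [6, 3, 8, 7, 9]
`b = a[:]` → b = [6, 3, 8, 7, 9]
`a.append(429)` → a = [6, 3, 8, 7, 9, 429]
`print(a)` → prints [6, 3, 8, 7, 9, 429]
`print(b)` → prints [6, 3, 8, 7, 9]

Answer:
[6, 3, 8, 7, 9, 429]
[6, 3, 8, 7, 9]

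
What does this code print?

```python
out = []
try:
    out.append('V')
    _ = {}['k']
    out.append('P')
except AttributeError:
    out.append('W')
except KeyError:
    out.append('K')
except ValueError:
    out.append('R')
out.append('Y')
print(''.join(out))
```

Execution trace: 'V' (try body) → 'K' (except KeyError) → 'Y' (after the try/except). Output: VKY

Answer: VKY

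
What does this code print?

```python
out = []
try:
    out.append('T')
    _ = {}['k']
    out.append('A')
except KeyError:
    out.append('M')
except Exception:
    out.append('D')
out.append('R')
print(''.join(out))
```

Execution trace: 'T' (try body) → 'M' (except KeyError) → 'R' (after the try/except). Output: TMR

Answer: TMR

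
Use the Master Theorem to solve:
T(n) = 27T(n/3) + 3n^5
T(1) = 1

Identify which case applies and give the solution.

a=27, b=3, f(n)=3n^5. log_3(27) = 3. Since c=5 > 3 and the regularity condition holds (27(n/3)^5 = (27/3^5)n^5 with 27/3^5 < 1), Case 3 applies: T(n) = Θ(f(n)) = O(n^5).

Answer: O(n^5) - Case 3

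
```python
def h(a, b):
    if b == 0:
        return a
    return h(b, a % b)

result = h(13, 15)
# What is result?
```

h(13, 15) -> h(15, 13) -> h(13, 2) -> h(2, 1) -> h(1, 0) -> 1

Answer: 1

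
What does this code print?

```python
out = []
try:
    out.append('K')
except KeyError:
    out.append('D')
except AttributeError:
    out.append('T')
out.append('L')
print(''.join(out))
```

Execution trace: 'K' (try body, no exception) → 'L' (after the try/except). Output: KL

Answer: KL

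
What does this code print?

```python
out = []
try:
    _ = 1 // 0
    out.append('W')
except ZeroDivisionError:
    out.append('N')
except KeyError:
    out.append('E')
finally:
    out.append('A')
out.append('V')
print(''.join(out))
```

Execution trace: 'N' (except ZeroDivisionError) → 'A' (finally) → 'V' (after the try/except). Output: NAV

Answer: NAV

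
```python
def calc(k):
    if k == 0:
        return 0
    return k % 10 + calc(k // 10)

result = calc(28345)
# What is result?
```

Sum of digits of 28345: 5 + 4 + 3 + 8 + 2 = 22

Answer: 22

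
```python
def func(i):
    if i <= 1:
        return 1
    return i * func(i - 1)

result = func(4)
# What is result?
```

func(4) = 4 * 3 * 2 * 1 = 24

Answer: 24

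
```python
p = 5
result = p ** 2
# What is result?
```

Trace:
`p = 5` → p = 5
`result = p ** 2` → result = 25
So result = 25

Answer: 25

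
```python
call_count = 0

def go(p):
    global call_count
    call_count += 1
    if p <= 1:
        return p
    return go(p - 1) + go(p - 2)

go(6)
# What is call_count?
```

Calls(p) = 1 + Calls(p-1) + Calls(p-2); Calls(0)=Calls(1)=1. For p=6 this gives 25.

Answer: 25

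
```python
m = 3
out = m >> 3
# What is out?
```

Trace:
`m = 3` → m = 3
`out = m >> 3` → out = 0
So out = 0

Answer: 0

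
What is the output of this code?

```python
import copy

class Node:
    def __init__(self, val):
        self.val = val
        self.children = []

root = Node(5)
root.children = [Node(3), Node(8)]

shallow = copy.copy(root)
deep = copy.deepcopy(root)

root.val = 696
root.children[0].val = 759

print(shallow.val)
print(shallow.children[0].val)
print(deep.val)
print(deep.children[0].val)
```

Key concept: deep copy with custom objects.
Step by step:
`root = Node(5)` → root = Node(val=5, children=[])
`root.children = [Node(3), Node(8)]` → root = Node(val=5, children=[Node(val=3, children=[]), Node(val=8, children=[])])
`shallow = copy.copy(root)` → shallow = Node(val=5, children=[Node(val=3, children=[]), Node(val=8, children=[])])
`deep = copy.deepcopy(root)` → deep = Node(val=5, children=[Node(val=3, children=[]), Node(val=8, children=[])])
`root.val = 696` → root = Node(val=696, children=[Node(val=3, children=[]), Node(val=8, children=[])])
`root.children[0].val = 759` → root = Node(val=696, children=[Node(val=759, children=[]), Node(val=8, children=[])]); shallow = Node(val=5, children=[Node(val=759, children=[]), Node(val=8, children=[])])
`print(shallow.val)` → prints 5
`print(shallow.children[0].val)` → prints 759
`print(deep.val)` → prints 5
`print(deep.children[0].val)` → prints 3

Answer:
5
759
5
3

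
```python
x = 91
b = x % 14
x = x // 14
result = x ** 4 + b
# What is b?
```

Trace:
`x = 91` → x = 91
`b = x % 14` → b = 7
`x = x // 14` → x = 6
`result = x ** 4 + b` → result = 1303
So b = 7

Answer: 7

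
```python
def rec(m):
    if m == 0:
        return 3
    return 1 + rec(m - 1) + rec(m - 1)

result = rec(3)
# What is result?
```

rec(m) = 1 + 2·rec(m-1), rec(0)=3. Closed form: (3+1)·2^3 - 1 = 31.

Answer: 31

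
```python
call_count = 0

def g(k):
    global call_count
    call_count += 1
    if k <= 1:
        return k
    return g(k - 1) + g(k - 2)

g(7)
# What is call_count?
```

Calls(k) = 1 + Calls(k-1) + Calls(k-2); Calls(0)=Calls(1)=1. For k=7 this gives 41.

Answer: 41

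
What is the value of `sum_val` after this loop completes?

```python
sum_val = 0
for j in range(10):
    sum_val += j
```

Sum of 0 to 9 = 45
`sum_val` takes the values: 0 → 1 → 3 → 6 → 10 → 15 → 21 → 28 → 36 → 45

Answer: 45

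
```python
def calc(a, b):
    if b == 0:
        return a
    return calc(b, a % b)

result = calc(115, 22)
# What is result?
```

calc(115, 22) -> calc(22, 5) -> calc(5, 2) -> calc(2, 1) -> calc(1, 0) -> 1

Answer: 1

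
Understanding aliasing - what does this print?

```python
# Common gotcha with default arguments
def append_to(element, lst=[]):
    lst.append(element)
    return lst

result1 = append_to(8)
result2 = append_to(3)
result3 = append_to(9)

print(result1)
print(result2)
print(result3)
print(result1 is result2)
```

Key concept: mutable default argument gotcha.
Step by step:
`result1 = append_to(8)` → result1 = [8]
`result2 = append_to(3)` → result1 = [8, 3] (same object as result2); result2 = [8, 3] (same object as result1)
`result3 = append_to(9)` → result1 = [8, 3, 9] (same object as result2, result3); result2 = [8, 3, 9] (same object as result1, result3); result3 = [8, 3, 9] (same object as result1, result2)
`print(result1)` → prints [8, 3, 9]
`print(result2)` → prints [8, 3, 9]
`print(result3)` → prints [8, 3, 9]
`print(result1 is result2)` → prints True

Answer:
[8, 3, 9]
[8, 3, 9]
[8, 3, 9]
True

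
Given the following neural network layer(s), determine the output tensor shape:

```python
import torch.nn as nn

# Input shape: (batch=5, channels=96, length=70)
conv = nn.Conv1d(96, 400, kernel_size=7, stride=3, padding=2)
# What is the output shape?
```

Input: (5, 96, 70) -> Output: (5, 400, 23)

Answer: (5, 400, 23)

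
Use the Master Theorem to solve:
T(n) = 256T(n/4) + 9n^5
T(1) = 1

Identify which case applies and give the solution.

a=256, b=4, f(n)=9n^5. log_4(256) = 4. Since c=5 > 4 and the regularity condition holds (256(n/4)^5 = (256/4^5)n^5 with 256/4^5 < 1), Case 3 applies: T(n) = Θ(f(n)) = O(n^5).

Answer: O(n^5) - Case 3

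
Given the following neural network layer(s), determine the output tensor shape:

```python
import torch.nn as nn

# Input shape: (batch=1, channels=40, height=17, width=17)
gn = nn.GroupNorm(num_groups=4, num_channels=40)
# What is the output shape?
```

Input: (1, 40, 17, 17) -> Output: (1, 40, 17, 17)

Answer: (1, 40, 17, 17)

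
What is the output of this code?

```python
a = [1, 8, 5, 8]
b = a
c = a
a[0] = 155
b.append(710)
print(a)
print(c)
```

Key concept: multiple aliases.
Step by step:
`a = [1, 8, 5, 8]` → a = [1, 8, 5, 8]
`b = a` → b = [1, 8, 5, 8] (same object as a)
`c = a` → c = [1, 8, 5, 8] (same object as a, b)
`a[0] = 155` → a = [155, 8, 5, 8] (same object as b, c); b = [155, 8, 5, 8] (same object as a, c); c = [155, 8, 5, 8] (same object as a, b)
`b.append(710)` → a = [155, 8, 5, 8, 710] (same object as b, c); b = [155, 8, 5, 8, 710] (same object as a, c); c = [155, 8, 5, 8, 710] (same object as a, b)
`print(a)` → prints [155, 8, 5, 8, 710]
`print(c)` → prints [155, 8, 5, 8, 710]

Answer:
[155, 8, 5, 8, 710]
[155, 8, 5, 8, 710]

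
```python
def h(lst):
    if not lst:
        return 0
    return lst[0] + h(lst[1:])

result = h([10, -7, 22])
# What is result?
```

10 + (-7) + 22 + 0 = 25

Answer: 25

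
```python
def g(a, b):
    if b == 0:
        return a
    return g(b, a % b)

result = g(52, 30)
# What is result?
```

g(52, 30) -> g(30, 22) -> g(22, 8) -> g(8, 6) -> g(6, 2) -> g(2, 0) -> 2

Answer: 2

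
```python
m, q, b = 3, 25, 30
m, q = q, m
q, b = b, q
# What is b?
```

Trace:
`m, q, b = 3, 25, 30` → m = 3; q = 25; b = 30
`m, q = q, m` → m = 25; q = 3
`q, b = b, q` → q = 30; b = 3
So b = 3

Answer: 3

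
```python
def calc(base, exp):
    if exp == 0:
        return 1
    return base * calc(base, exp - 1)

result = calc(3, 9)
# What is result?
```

calc(3, 9) = 3 * 3 * 3 * 3 * 3 * 3 * 3 * 3 * 3 = 19683

Answer: 19683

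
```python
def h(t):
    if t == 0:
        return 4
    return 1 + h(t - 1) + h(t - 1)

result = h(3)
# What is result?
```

h(t) = 1 + 2·h(t-1), h(0)=4. Closed form: (4+1)·2^3 - 1 = 39.

Answer: 39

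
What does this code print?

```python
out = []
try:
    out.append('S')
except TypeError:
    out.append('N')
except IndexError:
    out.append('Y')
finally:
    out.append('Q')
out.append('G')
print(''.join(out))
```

Execution trace: 'S' (try body, no exception) → 'Q' (finally) → 'G' (after the try/except). Output: SQG

Answer: SQG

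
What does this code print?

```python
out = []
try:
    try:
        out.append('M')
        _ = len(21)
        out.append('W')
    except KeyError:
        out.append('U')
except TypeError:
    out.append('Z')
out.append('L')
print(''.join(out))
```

Execution trace: 'M' (try body) → 'Z' (outer except TypeError) → 'L' (after the try/except). Output: MZL

Answer: MZL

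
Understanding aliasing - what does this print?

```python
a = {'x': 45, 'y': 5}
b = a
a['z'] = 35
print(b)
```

Key concept: dict aliasing.
Step by step:
`a = {'x': 45, 'y': 5}` → a = {'x': 45, 'y': 5}
`b = a` → b = {'x': 45, 'y': 5} (same object as a)
`a['z'] = 35` → a = {'x': 45, 'y': 5, 'z': 35} (same object as b); b = {'x': 45, 'y': 5, 'z': 35} (same object as a)
`print(b)` → prints {'x': 45, 'y': 5, 'z': 35}

Answer: {'x': 45, 'y': 5, 'z': 35}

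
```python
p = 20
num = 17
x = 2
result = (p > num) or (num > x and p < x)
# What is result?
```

Trace:
`p = 20` → p = 20
`num = 17` → num = 17
`x = 2` → x = 2
`result = (p > num) or (num > x and p < x)` → result = True
So result = True

Answer: True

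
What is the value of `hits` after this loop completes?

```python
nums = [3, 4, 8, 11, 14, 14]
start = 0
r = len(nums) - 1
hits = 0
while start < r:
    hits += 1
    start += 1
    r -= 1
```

Iterations until pointers meet (list length 6)
`hits` takes the values: 0 → 1 → 2 → 3

Answer: 3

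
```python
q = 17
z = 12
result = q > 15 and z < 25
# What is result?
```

Trace:
`q = 17` → q = 17
`z = 12` → z = 12
`result = q > 15 and z < 25` → result = True
So result = True

Answer: True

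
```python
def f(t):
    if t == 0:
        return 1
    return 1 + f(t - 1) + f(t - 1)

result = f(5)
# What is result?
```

f(t) = 1 + 2·f(t-1), f(0)=1. Closed form: (1+1)·2^5 - 1 = 63.

Answer: 63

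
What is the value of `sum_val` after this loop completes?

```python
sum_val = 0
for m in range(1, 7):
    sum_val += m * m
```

Sum of squares 1² to 6² = 91
`sum_val` takes the values: 0 → 1 → 5 → 14 → 30 → 55 → 91

Answer: 91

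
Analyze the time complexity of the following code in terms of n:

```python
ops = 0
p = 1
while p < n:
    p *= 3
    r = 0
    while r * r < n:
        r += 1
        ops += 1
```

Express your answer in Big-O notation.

Each loop level contributes: log n × √n. Multiplying the contributions gives O(√n log n).

Answer: O(√n log n)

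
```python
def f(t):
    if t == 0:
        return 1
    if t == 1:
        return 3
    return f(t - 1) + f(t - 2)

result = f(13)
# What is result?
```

Build up from base cases: f(0)=1, f(1)=3, f(2)=4, f(3)=7, f(4)=11, f(5)=18, f(6)=29, ..., f(13)=843

Answer: 843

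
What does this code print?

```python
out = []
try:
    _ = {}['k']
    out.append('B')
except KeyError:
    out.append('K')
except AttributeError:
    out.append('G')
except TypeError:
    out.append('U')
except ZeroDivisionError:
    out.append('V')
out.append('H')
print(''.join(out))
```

Execution trace: 'K' (except KeyError) → 'H' (after the try/except). Output: KH

Answer: KH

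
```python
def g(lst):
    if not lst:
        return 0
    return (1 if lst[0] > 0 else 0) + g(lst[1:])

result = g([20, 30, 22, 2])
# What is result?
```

Count of positive elements in [20, 30, 22, 2] = 4

Answer: 4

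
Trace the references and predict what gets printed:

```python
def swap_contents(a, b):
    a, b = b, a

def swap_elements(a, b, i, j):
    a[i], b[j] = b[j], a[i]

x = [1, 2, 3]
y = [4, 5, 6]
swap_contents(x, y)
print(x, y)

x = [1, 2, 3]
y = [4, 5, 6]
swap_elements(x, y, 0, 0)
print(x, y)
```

Key concept: parameter rebinding vs mutation.
Step by step:
`x = [1, 2, 3]` → x = [1, 2, 3]
`y = [4, 5, 6]` → y = [4, 5, 6]
`swap_contents(x, y)` → no visible change to tracked variables
`print(x, y)` → prints [1, 2, 3] [4, 5, 6]
`x = [1, 2, 3]` → x = [1, 2, 3]
`y = [4, 5, 6]` → y = [4, 5, 6]
`swap_elements(x, y, 0, 0)` → x = [4, 2, 3]; y = [1, 5, 6]
`print(x, y)` → prints [4, 2, 3] [1, 5, 6]

Answer:
[1, 2, 3] [4, 5, 6]
[4, 2, 3] [1, 5, 6]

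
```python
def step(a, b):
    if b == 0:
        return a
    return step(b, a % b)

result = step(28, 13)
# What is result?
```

step(28, 13) -> step(13, 2) -> step(2, 1) -> step(1, 0) -> 1

Answer: 1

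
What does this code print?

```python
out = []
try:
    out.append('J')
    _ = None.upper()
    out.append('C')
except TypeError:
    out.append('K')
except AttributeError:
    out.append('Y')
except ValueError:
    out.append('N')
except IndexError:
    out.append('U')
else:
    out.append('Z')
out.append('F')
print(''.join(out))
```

Execution trace: 'J' (try body) → 'Y' (except AttributeError) → 'F' (after the try/except). Output: JYF

Answer: JYF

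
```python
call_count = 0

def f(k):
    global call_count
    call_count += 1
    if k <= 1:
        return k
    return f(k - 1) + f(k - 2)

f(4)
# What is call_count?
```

Calls(k) = 1 + Calls(k-1) + Calls(k-2); Calls(0)=Calls(1)=1. For k=4 this gives 9.

Answer: 9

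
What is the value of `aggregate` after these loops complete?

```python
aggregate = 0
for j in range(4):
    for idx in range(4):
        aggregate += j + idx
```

Sum of all j+idx for j,idx in 4x4
`aggregate` takes the values: 0 → 1 → 3 → 6 → 7 → 9 → 12 → 16 → 18 → 21 → 25 → 30 → 33 → 37 → 42 → 48

Answer: 48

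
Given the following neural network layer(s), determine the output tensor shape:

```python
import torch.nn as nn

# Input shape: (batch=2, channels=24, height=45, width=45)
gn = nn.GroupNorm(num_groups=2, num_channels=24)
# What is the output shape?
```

Input: (2, 24, 45, 45) -> Output: (2, 24, 45, 45)

Answer: (2, 24, 45, 45)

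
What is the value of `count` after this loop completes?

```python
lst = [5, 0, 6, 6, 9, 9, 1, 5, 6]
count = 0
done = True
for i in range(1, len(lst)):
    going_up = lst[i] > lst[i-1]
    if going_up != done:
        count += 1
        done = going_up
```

Count direction changes in [5, 0, 6, 6, 9, 9, 1, 5, 6]
`count` takes the values: 0 → 1 → 2 → 3 → 4 → 5 → 6

Answer: 6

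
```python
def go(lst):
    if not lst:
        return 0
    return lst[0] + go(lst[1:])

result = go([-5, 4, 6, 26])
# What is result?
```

(-5) + 4 + 6 + 26 + 0 = 31

Answer: 31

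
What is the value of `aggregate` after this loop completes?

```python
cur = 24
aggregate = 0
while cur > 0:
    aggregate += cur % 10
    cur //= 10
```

Sum digits of 24
`aggregate` takes the values: 0 → 4 → 6

Answer: 6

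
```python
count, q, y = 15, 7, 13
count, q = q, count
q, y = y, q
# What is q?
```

Trace:
`count, q, y = 15, 7, 13` → count = 15; q = 7; y = 13
`count, q = q, count` → count = 7; q = 15
`q, y = y, q` → q = 13; y = 15
So q = 13

Answer: 13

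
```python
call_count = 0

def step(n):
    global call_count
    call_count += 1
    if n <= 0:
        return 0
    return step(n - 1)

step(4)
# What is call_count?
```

Linear recursion stepping by 1: 5 calls from n=4 down to ≤0.

Answer: 5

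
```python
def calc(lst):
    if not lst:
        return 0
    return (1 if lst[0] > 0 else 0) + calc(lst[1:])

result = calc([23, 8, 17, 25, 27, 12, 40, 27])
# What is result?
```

Count of positive elements in [23, 8, 17, 25, 27, 12, 40, 27] = 8

Answer: 8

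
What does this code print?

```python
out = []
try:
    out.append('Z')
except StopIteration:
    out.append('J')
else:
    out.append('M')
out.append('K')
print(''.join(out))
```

Execution trace: 'Z' (try body, no exception) → 'M' (else) → 'K' (after the try/except). Output: ZMK

Answer: ZMK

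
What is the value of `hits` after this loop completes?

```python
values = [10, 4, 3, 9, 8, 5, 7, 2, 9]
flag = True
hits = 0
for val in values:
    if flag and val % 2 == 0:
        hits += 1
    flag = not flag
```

Count even values at even positions
`hits` takes the values: 0 → 1 → 2

Answer: 2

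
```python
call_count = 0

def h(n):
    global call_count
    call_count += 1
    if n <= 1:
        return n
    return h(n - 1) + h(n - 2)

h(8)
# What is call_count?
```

Calls(n) = 1 + Calls(n-1) + Calls(n-2); Calls(0)=Calls(1)=1. For n=8 this gives 67.

Answer: 67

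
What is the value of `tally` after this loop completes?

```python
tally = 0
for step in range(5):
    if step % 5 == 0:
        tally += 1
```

Count numbers divisible by 5 in range(5)
`tally` takes the values: 0 → 1

Answer: 1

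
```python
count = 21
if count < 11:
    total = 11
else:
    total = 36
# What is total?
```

Trace:
`count = 21` → count = 21
`if count < 11: ...` → count < 11 is False, take else branch → total = 36
So total = 36

Answer: 36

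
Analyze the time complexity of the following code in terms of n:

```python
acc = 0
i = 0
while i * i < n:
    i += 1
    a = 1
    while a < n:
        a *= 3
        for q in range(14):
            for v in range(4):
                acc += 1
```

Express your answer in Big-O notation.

Each loop level contributes: √n × log n × 1 × 1. Multiplying the contributions gives O(√n log n).

Answer: O(√n log n)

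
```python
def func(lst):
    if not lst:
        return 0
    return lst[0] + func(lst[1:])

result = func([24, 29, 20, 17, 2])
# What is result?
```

24 + 29 + 20 + 17 + 2 + 0 = 92

Answer: 92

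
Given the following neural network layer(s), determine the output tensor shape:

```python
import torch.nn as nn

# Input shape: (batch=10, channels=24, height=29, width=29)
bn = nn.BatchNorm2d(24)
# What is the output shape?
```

Input: (10, 24, 29, 29) -> Output: (10, 24, 29, 29)

Answer: (10, 24, 29, 29)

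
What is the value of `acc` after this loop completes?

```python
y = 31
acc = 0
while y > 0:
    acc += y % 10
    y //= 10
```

Sum digits of 31
`acc` takes the values: 0 → 1 → 4

Answer: 4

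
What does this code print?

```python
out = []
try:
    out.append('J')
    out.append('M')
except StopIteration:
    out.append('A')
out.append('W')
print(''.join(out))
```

Execution trace: 'J' (try body) → 'M' (try body, no exception) → 'W' (after the try/except). Output: JMW

Answer: JMW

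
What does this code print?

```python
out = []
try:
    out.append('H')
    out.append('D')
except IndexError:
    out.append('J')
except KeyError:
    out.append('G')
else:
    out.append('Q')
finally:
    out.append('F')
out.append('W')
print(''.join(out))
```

Execution trace: 'H' (try body) → 'D' (try body, no exception) → 'Q' (else) → 'F' (finally) → 'W' (after the try/except). Output: HDQFW

Answer: HDQFW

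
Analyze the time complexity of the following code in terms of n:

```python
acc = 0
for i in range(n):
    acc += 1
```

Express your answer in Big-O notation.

Each loop level contributes: n. Multiplying the contributions gives O(n).

Answer: O(n)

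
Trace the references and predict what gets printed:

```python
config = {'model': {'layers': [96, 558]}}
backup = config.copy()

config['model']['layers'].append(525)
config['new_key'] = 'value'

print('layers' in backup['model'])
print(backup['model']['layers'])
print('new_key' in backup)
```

Key concept: shallow copy gotcha with nested dict.
Step by step:
`config = {'model': {'layers': [96, 558]}}` → config = {'model': {'layers': [96, 558]}}
`backup = config.copy()` → backup = {'model': {'layers': [96, 558]}}
`config['model']['layers'].append(525)` → config = {'model': {'layers': [96, 558, 525]}}; backup = {'model': {'layers': [96, 558, 525]}}
`config['new_key'] = 'value'` → config = {'model': {'layers': [96, 558, 525]}, 'new_key': 'value'}
`print('layers' in backup['model'])` → prints True
`print(backup['model']['layers'])` → prints [96, 558, 525]
`print('new_key' in backup)` → prints False

Answer:
True
[96, 558, 525]
False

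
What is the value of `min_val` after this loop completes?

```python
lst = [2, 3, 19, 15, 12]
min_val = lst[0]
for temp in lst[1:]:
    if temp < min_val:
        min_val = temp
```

Minimum of [2, 3, 19, 15, 12]
`min_val` takes the values: 2

Answer: 2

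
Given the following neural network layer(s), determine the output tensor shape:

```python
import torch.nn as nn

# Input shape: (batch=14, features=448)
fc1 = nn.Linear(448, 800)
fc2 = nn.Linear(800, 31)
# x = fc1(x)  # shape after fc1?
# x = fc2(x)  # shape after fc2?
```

Input: (14, 448) -> after fc1: (14, 800) -> Output: (14, 31)

Answer: (14, 31)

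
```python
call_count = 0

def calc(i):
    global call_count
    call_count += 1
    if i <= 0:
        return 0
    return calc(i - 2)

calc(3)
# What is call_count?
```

Linear recursion stepping by 2: 3 calls from i=3 down to ≤0.

Answer: 3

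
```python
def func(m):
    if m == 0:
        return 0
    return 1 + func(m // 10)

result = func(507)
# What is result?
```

Count of digits of 507: 3

Answer: 3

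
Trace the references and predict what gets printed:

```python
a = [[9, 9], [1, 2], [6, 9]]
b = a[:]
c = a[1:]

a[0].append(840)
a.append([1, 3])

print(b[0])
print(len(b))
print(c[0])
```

Key concept: slice with nested mutation.
Step by step:
`a = [[9, 9], [1, 2], [6, 9]]` → a = [[9, 9], [1, 2], [6, 9]]
`b = a[:]` → b = [[9, 9], [1, 2], [6, 9]]
`c = a[1:]` → c = [[1, 2], [6, 9]]
`a[0].append(840)` → a = [[9, 9, 840], [1, 2], [6, 9]]; b = [[9, 9, 840], [1, 2], [6, 9]]
`a.append([1, 3])` → a = [[9, 9, 840], [1, 2], [6, 9], [1, 3]]
`print(b[0])` → prints [9, 9, 840]
`print(len(b))` → prints 3
`print(c[0])` → prints [1, 2]

Answer:
[9, 9, 840]
3
[1, 2]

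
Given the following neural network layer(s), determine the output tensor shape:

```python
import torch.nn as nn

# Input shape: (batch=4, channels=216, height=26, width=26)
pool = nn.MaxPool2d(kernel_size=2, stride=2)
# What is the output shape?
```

Input: (4, 216, 26, 26) -> Output: (4, 216, 13, 13)

Answer: (4, 216, 13, 13)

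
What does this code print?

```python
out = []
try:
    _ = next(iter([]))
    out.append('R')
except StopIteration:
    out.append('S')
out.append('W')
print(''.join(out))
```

Execution trace: 'S' (except StopIteration) → 'W' (after the try/except). Output: SW

Answer: SW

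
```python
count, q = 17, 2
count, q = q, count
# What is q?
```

Trace:
`count, q = 17, 2` → count = 17; q = 2
`count, q = q, count` → count = 2; q = 17
So q = 17

Answer: 17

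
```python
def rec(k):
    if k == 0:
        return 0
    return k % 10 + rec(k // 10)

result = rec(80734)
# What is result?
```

Sum of digits of 80734: 4 + 3 + 7 + 0 + 8 = 22

Answer: 22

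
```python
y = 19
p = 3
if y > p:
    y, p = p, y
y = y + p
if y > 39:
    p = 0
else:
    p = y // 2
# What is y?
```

Trace:
`y = 19` → y = 19
`p = 3` → p = 3
`if y > p: ...` → y > p is True → y = 3; p = 19
`y = y + p` → y = 22
`if y > 39: ...` → y > 39 is False, take else branch → p = 11
So y = 22

Answer: 22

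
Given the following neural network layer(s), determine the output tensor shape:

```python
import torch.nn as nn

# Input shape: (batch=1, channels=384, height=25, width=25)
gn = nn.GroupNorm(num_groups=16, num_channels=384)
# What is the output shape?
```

Input: (1, 384, 25, 25) -> Output: (1, 384, 25, 25)

Answer: (1, 384, 25, 25)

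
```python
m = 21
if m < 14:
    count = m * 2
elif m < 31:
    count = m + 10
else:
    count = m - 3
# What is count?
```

Trace:
`m = 21` → m = 21
`if m < 14: ...` → m < 14 is False, m < 31 is True → count = 31
So count = 31

Answer: 31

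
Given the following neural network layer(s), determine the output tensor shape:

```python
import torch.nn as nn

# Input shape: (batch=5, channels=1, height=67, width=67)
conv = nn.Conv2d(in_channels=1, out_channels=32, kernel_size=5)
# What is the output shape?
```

Input: (5, 1, 67, 67) -> Output: (5, 32, 63, 63)

Answer: (5, 32, 63, 63)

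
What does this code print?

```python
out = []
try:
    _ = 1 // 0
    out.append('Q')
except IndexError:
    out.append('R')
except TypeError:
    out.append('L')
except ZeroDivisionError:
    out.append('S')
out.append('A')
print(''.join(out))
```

Execution trace: 'S' (except ZeroDivisionError) → 'A' (after the try/except). Output: SA

Answer: SA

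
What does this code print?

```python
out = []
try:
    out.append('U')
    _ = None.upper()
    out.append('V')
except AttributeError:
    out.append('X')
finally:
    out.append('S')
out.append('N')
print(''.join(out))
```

Execution trace: 'U' (try body) → 'X' (except AttributeError) → 'S' (finally) → 'N' (after the try/except). Output: UXSN

Answer: UXSN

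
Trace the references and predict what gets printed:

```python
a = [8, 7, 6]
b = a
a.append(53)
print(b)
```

Key concept: basic list aliasing.
Step by step:
`a = [8, 7, 6]` → a = [8, 7, 6]
`b = a` → b = [8, 7, 6] (same object as a)
`a.append(53)` → a = [8, 7, 6, 53] (same object as b); b = [8, 7, 6, 53] (same object as a)
`print(b)` → prints [8, 7, 6, 53]

Answer: [8, 7, 6, 53]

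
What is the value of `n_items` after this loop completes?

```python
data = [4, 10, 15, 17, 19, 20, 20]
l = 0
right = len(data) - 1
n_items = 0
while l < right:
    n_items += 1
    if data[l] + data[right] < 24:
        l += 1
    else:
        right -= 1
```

Steps to find pair summing to 24
`n_items` takes the values: 0 → 1 → 2 → 3 → 4 → 5 → 6

Answer: 6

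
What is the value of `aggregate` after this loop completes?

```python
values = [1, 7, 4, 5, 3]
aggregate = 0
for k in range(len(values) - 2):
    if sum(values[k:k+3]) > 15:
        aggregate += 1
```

Count windows with sum > 15
`aggregate` takes the values: 0 → 1

Answer: 1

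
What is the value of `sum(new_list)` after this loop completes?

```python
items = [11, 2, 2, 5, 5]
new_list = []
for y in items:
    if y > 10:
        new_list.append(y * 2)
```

Sum of doubled values > 10
`new_list` takes the values: [] → [22]
So `sum(new_list)` = 22

Answer: 22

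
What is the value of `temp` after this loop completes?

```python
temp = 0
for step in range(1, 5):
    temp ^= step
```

XOR of 1 to 4
`temp` takes the values: 0 → 1 → 3 → 0 → 4

Answer: 4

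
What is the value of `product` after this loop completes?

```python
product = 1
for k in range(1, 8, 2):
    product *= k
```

Product of 1, 3, 5, ... up to 7
`product` takes the values: 1 → 3 → 15 → 105

Answer: 105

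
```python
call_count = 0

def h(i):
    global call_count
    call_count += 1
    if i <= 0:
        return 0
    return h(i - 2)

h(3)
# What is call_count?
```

Linear recursion stepping by 2: 3 calls from i=3 down to ≤0.

Answer: 3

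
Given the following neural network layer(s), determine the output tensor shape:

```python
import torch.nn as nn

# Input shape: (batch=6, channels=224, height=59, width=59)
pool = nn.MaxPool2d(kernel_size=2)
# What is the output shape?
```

Input: (6, 224, 59, 59) -> Output: (6, 224, 29, 29)

Answer: (6, 224, 29, 29)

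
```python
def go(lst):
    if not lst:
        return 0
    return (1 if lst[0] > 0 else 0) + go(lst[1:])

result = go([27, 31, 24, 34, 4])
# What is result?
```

Count of positive elements in [27, 31, 24, 34, 4] = 5

Answer: 5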